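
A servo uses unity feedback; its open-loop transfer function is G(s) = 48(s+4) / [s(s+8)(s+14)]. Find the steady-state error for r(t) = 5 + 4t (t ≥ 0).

7/3

The open loop has one pole at the origin → type 1 system. Treating each term separately:
  • 5: tracked with zero error.
  • 4t: e_ss = 4/K_v with K_v=12/7 → 7/3.
Total e_ss = 7/3.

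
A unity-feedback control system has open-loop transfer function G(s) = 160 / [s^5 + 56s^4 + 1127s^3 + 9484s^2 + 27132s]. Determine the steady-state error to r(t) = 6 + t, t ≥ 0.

The denominator has no term below 27132s — 1 pole at s=0, type 1. Treating each term separately:
  • 6: tracked with zero error.
  • t: e_ss = 1/K_v with K_v=40/6783 → 169.575.
Total e_ss = 169.575.

169.575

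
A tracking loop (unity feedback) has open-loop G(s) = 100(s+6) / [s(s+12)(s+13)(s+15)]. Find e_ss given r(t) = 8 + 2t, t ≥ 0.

7.8

System type = 1 (one pole at s=0). Treating each term separately:
  • 8: tracked with zero error.
  • 2t: e_ss = 2/K_v with K_v=10/39 → 7.8.
Total e_ss = 7.8.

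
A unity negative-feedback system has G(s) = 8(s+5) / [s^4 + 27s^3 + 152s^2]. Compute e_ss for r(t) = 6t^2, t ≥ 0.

45.6

Factoring s^2 from the denominator leaves a polynomial with constant term 152, so the system is type 2.
K_a = lim_{s→0} s^2·G(s) = 8·5 / 152 = 5/19.
r(t) = 6t^2 gives R(s) = 12/s^3.
e_ss = 12/K_a = 12/(5/19) = 45.6.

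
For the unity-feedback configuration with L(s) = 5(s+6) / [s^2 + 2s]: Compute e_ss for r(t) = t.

1/15

The denominator has no term below 2s — 1 pole at s=0, type 1.
K_v = lim_{s→0} s·L(s) = 5·6 / 2 = 15.
e_ss = 1/K_v = 1/15.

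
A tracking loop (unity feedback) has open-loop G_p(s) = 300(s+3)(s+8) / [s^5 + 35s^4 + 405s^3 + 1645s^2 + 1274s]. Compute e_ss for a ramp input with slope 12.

Lowest-order denominator term is 1274s, so the open loop has 1 pole at the origin → type 1 system.
K_v = lim_{s→0} s·G_p(s) = 300·3·8 / 1274 = 3600/637.
e_ss = 12/K_v = 12/(3600/637) = 637/300.

637/300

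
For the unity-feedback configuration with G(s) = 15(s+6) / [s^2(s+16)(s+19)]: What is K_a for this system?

45/152

System type = 2 (two poles at s=0).
K_a = lim_{s→0} s^2·G(s) = 15·6 / (16·19) = 45/152.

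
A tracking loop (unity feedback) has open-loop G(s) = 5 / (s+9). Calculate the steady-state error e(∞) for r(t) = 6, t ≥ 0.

27/7

No free integrators in G(s): this is a type 0 system.
K_p = lim_{s→0} G(s) = 5 / (9) = 5/9.
e_ss = 6/(1 + K_p) = 6/(14/9) = 27/7.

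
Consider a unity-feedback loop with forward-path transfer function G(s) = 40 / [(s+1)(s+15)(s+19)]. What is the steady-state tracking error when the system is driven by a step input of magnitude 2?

114/65

No free integrators in G(s): this is a type 0 system.
K_p = lim_{s→0} G(s) = 40 / (1·15·19) = 8/57.
e_ss = 2/(1 + K_p) = 2/(65/57) = 114/65.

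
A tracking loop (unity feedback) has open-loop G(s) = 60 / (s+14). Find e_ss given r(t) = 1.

7/37

System type = 0 (no poles at s=0).
K_p = lim_{s→0} G(s) = 60 / (14) = 30/7.
e_ss = 1/(1 + K_p) = 1/(37/7) = 7/37.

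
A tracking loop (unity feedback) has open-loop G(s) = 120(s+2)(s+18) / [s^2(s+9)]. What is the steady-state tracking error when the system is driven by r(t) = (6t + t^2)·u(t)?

G(s) has two factors of s in the denominator, so the system is type 2. Treating each term separately:
  • 6t: tracked with zero error.
  • t^2: e_ss = 2/K_a with K_a=480 → 1/240.
Total e_ss = 1/240.

1/240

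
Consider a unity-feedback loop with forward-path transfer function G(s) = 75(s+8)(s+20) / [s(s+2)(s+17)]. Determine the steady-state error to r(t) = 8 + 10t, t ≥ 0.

17/600

One free integrator in G(s): this is a type 1 system. By superposition:
  • 8: tracked with zero error.
  • 10t: e_ss = 10/K_v with K_v=6000/17 → 17/600.
Total e_ss = 17/600.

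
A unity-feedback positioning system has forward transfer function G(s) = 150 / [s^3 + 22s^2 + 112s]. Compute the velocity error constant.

The denominator has no term below 112s — 1 pole at s=0, type 1.
K_v = lim_{s→0} s·G(s) = 150 / 112 = 75/56.

75/56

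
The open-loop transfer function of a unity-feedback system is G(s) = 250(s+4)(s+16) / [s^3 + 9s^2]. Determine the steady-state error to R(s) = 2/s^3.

9/8000

The denominator has no term below 9s^2 — 2 poles at s=0, type 2.
K_a = lim_{s→0} s^2·G(s) = 250·4·16 / 9 = 16000/9.
r(t) = t^2 gives R(s) = 2/s^3.
e_ss = 2/K_a = 2/(16000/9) = 9/8000.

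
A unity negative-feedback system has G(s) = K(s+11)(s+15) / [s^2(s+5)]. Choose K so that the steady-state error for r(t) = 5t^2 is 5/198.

Two free integrators in G(s): this is a type 2 system.
K_a = lim_{s→0} s^2·G(s) = K·11·15 / (5) = 33·K.
e_ss = 10/K_a = 5/198 ⇒ K_a = 396 ⇒ K = 396/33 = 12.

12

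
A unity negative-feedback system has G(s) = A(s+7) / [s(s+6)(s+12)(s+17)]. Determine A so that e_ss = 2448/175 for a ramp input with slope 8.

One free integrator in G(s): this is a type 1 system.
K_v = lim_{s→0} s·G(s) = A·7 / (6·12·17) = (7/1224)·A.
e_ss = 8/K_v = 2448/175 ⇒ K_v = 175/306 ⇒ A = (175/306)/(7/1224) = 100.

100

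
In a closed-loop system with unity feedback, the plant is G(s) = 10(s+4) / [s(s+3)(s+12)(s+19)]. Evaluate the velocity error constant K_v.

10/171

System type = 1 (one pole at s=0).
K_v = lim_{s→0} s·G(s) = 10·4 / (3·12·19) = 10/171.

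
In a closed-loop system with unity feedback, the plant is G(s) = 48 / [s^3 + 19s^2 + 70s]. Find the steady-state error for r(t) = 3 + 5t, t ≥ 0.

Lowest-order denominator term is 70s, so the open loop has 1 pole at the origin → type 1 system. Taking each input component in turn:
  • 3: tracked with zero error.
  • 5t: e_ss = 5/K_v with K_v=24/35 → 175/24.
Total e_ss = 175/24.

175/24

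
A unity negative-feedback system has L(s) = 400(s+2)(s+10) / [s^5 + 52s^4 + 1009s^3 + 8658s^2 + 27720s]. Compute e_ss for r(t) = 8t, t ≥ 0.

27.72

Factoring s from the denominator leaves a polynomial with constant term 27720, so the system is type 1.
K_v = lim_{s→0} s·L(s) = 400·2·10 / 27720 = 200/693.
e_ss = 8/K_v = 8/(200/693) = 27.72.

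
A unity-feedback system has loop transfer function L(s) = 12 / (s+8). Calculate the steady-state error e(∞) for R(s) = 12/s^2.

infinity

L(s) has no factors of s in the denominator, so the system is type 0.
For a type-0 system K_v = 0, so e_ss to a ramp input is unbounded.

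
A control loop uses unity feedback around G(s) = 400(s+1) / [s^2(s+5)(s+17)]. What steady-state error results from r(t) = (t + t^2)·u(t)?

0.425

Two free integrators in G(s): this is a type 2 system. Treating each term separately:
  • t: tracked with zero error.
  • t^2: e_ss = 2/K_a with K_a=80/17 → 0.425.
Total e_ss = 0.425.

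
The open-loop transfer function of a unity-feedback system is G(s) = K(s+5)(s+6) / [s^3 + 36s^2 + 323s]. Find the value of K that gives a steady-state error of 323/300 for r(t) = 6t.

60

Factoring s from the denominator leaves a polynomial with constant term 323, so the system is type 1.
K_v = lim_{s→0} s·G(s) = K·5·6 / 323 = (30/323)·K.
e_ss = 6/K_v = 323/300 ⇒ K_v = 1800/323 ⇒ K = (1800/323)/(30/323) = 60.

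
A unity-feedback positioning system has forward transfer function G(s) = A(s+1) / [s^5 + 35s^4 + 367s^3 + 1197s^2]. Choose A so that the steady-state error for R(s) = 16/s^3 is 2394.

Lowest-order denominator term is 1197s^2, so the open loop has 2 poles at the origin → type 2 system.
K_a = lim_{s→0} s^2·G(s) = A·1 / 1197 = (1/1197)·A.
e_ss = 16/K_a = 2394 ⇒ K_a = 8/1197 ⇒ A = (8/1197)/(1/1197) = 8.

8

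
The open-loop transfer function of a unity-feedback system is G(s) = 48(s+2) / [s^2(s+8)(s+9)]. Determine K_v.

K_v = lim_{s→0} s·G(s); with 2 poles at the origin the limit diverges, so K_v = ∞.

infinity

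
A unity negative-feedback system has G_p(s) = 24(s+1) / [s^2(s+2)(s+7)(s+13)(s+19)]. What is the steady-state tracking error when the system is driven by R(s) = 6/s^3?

864.5

System type = 2 (two poles at s=0).
K_a = lim_{s→0} s^2·G_p(s) = 24·1 / (2·7·13·19) = 12/1729.
r(t) = 3t^2 gives R(s) = 6/s^3.
e_ss = 6/K_a = 6/(12/1729) = 864.5.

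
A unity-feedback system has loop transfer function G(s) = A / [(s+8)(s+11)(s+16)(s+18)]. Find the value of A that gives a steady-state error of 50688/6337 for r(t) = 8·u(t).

4

G(s) has no factors of s in the denominator, so the system is type 0.
K_p = lim_{s→0} G(s) = A / (8·11·16·18) = (1/25344)·A.
e_ss = 8/(1 + K_p) = 50688/6337 ⇒ 1 + (1/25344)·A = 6337/6336 ⇒ A = 4.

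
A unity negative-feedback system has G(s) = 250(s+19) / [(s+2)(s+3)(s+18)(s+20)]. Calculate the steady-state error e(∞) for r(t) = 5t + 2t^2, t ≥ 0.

The open loop has no poles at the origin → type 0 system. By superposition:
  • 5t: a type-0 system cannot track it, e_ss → ∞.
  • 2t^2: a type-0 system cannot track it, e_ss → ∞.
The unbounded component dominates.

infinity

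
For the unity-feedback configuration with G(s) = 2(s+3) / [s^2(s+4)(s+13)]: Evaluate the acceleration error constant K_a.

The open loop has two poles at the origin → type 2 system.
K_a = lim_{s→0} s^2·G(s) = 2·3 / (4·13) = 3/26.

3/26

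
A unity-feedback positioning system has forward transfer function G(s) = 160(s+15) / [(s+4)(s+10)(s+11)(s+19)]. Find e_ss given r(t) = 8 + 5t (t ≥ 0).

infinity

System type = 0 (no poles at s=0). By superposition:
  • 8: e_ss = 8/(1+K_p) with K_p=60/209 → 1672/269.
  • 5t: a type-0 system cannot track it, e_ss → ∞.
The unbounded component dominates.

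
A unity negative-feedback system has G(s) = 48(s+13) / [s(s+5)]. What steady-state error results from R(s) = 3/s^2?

5/208

System type = 1 (one pole at s=0).
K_v = lim_{s→0} s·G(s) = 48·13 / (5) = 124.8.
e_ss = 3/K_v = 3/124.8 = 5/208.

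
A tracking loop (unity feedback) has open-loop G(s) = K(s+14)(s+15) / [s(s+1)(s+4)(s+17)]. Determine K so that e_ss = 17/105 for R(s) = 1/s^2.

G(s) has one factor of s in the denominator, so the system is type 1.
K_v = lim_{s→0} s·G(s) = K·14·15 / (1·4·17) = (105/34)·K.
e_ss = 1/K_v = 17/105 ⇒ K_v = 105/17 ⇒ K = (105/17)/(105/34) = 2.

2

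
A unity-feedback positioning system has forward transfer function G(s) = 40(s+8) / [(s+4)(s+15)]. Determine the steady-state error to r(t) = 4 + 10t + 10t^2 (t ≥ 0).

infinity

The open loop has no poles at the origin → type 0 system. Taking each input component in turn:
  • 4: e_ss = 4/(1+K_p) with K_p=16/3 → 12/19.
  • 10t: a type-0 system cannot track it, e_ss → ∞.
  • 10t^2: a type-0 system cannot track it, e_ss → ∞.
The unbounded component dominates.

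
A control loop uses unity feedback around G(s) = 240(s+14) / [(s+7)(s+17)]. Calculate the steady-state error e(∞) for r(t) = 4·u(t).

G(s) has no factors of s in the denominator, so the system is type 0.
K_p = lim_{s→0} G(s) = 240·14 / (7·17) = 480/17.
e_ss = 4/(1 + K_p) = 4/(497/17) = 68/497.

68/497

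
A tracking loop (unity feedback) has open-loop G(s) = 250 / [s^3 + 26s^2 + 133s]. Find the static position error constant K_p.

infinity

K_p = lim_{s→0} G(s); with 1 pole at the origin the limit diverges, so K_p = ∞.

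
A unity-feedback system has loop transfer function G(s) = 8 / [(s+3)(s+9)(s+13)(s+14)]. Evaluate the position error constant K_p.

G(s) has no factors of s in the denominator, so the system is type 0.
K_p = lim_{s→0} G(s) = 8 / (3·9·13·14) = 4/2457.

4/2457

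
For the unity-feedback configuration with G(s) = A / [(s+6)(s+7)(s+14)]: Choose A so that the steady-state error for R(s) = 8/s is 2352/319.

System type = 0 (no poles at s=0).
K_p = lim_{s→0} G(s) = A / (6·7·14) = (1/588)·A.
e_ss = 8/(1 + K_p) = 2352/319 ⇒ 1 + (1/588)·A = 319/294 ⇒ A = 50.

50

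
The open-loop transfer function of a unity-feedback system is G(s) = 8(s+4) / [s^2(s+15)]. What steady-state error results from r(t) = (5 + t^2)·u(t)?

0.9375

System type = 2 (two poles at s=0). Taking each input component in turn:
  • 5: tracked with zero error.
  • t^2: e_ss = 2/K_a with K_a=32/15 → 0.9375.
Total e_ss = 0.9375.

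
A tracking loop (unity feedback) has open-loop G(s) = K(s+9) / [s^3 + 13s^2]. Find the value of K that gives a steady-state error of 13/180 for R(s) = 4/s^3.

Lowest-order denominator term is 13s^2, so the open loop has 2 poles at the origin → type 2 system.
K_a = lim_{s→0} s^2·G(s) = K·9 / 13 = (9/13)·K.
e_ss = 4/K_a = 13/180 ⇒ K_a = 720/13 ⇒ K = (720/13)/(9/13) = 80.

80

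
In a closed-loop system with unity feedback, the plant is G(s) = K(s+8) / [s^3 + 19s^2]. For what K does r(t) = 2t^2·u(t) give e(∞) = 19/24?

12

The denominator has no term below 19s^2 — 2 poles at s=0, type 2.
K_a = lim_{s→0} s^2·G(s) = K·8 / 19 = (8/19)·K.
e_ss = 4/K_a = 19/24 ⇒ K_a = 96/19 ⇒ K = (96/19)/(8/19) = 12.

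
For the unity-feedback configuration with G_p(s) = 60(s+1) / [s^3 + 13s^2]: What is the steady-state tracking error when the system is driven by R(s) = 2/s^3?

13/30

The denominator has no term below 13s^2 — 2 poles at s=0, type 2.
K_a = lim_{s→0} s^2·G_p(s) = 60·1 / 13 = 60/13.
r(t) = t^2 gives R(s) = 2/s^3.
e_ss = 2/K_a = 2/(60/13) = 13/30.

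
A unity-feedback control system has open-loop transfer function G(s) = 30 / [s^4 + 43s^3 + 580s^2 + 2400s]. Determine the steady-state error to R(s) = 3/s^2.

Factoring s from the denominator leaves a polynomial with constant term 2400, so the system is type 1.
K_v = lim_{s→0} s·G(s) = 30 / 2400 = 0.0125.
e_ss = 3/K_v = 3/0.0125 = 240.

240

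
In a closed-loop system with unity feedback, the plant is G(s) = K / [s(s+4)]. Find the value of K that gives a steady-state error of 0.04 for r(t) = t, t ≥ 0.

100

One free integrator in G(s): this is a type 1 system.
K_v = lim_{s→0} s·G(s) = K / (4) = 0.25·K.
e_ss = 1/K_v = 0.04 ⇒ K_v = 25 ⇒ K = 25/0.25 = 100.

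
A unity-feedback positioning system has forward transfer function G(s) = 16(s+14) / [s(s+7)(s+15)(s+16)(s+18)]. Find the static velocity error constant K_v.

1/135

G(s) has one factor of s in the denominator, so the system is type 1.
K_v = lim_{s→0} s·G(s) = 16·14 / (7·15·16·18) = 1/135.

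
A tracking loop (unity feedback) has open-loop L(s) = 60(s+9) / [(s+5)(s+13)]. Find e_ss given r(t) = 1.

The open loop has no poles at the origin → type 0 system.
K_p = lim_{s→0} L(s) = 60·9 / (5·13) = 108/13.
e_ss = 1/(1 + K_p) = 1/(121/13) = 13/121.

13/121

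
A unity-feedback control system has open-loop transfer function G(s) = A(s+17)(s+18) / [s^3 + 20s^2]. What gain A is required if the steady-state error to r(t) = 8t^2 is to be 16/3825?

Lowest-order denominator term is 20s^2, so the open loop has 2 poles at the origin → type 2 system.
K_a = lim_{s→0} s^2·G(s) = A·17·18 / 20 = 15.3·A.
e_ss = 16/K_a = 16/3825 ⇒ K_a = 3825 ⇒ A = 3825/15.3 = 250.

250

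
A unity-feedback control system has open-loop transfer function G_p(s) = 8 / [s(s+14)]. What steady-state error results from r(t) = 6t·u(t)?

10.5

The open loop has one pole at the origin → type 1 system.
K_v = lim_{s→0} s·G_p(s) = 8 / (14) = 4/7.
e_ss = 6/K_v = 6/(4/7) = 10.5.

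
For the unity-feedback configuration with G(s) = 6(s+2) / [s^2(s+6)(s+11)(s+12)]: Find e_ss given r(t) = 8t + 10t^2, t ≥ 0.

1320

Two free integrators in G(s): this is a type 2 system. Treating each term separately:
  • 8t: tracked with zero error.
  • 10t^2: e_ss = 20/K_a with K_a=1/66 → 1320.
Total e_ss = 1320.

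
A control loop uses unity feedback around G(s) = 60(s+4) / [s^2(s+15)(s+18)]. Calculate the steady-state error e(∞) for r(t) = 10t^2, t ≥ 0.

22.5

The open loop has two poles at the origin → type 2 system.
K_a = lim_{s→0} s^2·G(s) = 60·4 / (15·18) = 8/9.
r(t) = 10t^2 gives R(s) = 20/s^3.
e_ss = 20/K_a = 20/(8/9) = 22.5.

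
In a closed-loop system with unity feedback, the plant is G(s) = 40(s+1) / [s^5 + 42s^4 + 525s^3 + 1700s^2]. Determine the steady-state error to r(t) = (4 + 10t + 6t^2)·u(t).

Lowest-order denominator term is 1700s^2, so the open loop has 2 poles at the origin → type 2 system. Treating each term separately:
  • 4: tracked with zero error.
  • 10t: tracked with zero error.
  • 6t^2: e_ss = 12/K_a with K_a=2/85 → 510.
Total e_ss = 510.

510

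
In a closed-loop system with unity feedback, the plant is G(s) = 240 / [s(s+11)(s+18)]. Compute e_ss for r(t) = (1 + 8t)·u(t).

G(s) has one factor of s in the denominator, so the system is type 1. Treating each term separately:
  • 1: tracked with zero error.
  • 8t: e_ss = 8/K_v with K_v=40/33 → 6.6.
Total e_ss = 6.6.

6.6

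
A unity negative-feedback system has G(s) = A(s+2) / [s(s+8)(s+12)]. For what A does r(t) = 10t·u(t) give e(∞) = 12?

40

System type = 1 (one pole at s=0).
K_v = lim_{s→0} s·G(s) = A·2 / (8·12) = (1/48)·A.
e_ss = 10/K_v = 12 ⇒ K_v = 5/6 ⇒ A = (5/6)/(1/48) = 40.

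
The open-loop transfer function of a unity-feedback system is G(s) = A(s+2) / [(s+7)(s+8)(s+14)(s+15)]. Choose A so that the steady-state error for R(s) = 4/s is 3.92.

G(s) has no factors of s in the denominator, so the system is type 0.
K_p = lim_{s→0} G(s) = A·2 / (7·8·14·15) = (1/5880)·A.
e_ss = 4/(1 + K_p) = 3.92 ⇒ 1 + (1/5880)·A = 50/49 ⇒ A = 120.

120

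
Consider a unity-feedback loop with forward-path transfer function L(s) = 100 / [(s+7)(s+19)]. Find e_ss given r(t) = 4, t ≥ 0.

532/233

System type = 0 (no poles at s=0).
K_p = lim_{s→0} L(s) = 100 / (7·19) = 100/133.
e_ss = 4/(1 + K_p) = 4/(233/133) = 532/233.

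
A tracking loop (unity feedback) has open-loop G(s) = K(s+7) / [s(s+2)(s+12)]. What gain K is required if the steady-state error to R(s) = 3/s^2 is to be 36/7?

2

One free integrator in G(s): this is a type 1 system.
K_v = lim_{s→0} s·G(s) = K·7 / (2·12) = (7/24)·K.
e_ss = 3/K_v = 36/7 ⇒ K_v = 7/12 ⇒ K = (7/12)/(7/24) = 2.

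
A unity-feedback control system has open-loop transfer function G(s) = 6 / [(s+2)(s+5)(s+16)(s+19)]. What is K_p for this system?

No free integrators in G(s): this is a type 0 system.
K_p = lim_{s→0} G(s) = 6 / (2·5·16·19) = 3/1520.

3/1520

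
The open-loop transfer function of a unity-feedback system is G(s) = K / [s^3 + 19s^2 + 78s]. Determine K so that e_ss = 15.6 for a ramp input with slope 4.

20

Lowest-order denominator term is 78s, so the open loop has 1 pole at the origin → type 1 system.
K_v = lim_{s→0} s·G(s) = K / 78 = (1/78)·K.
e_ss = 4/K_v = 15.6 ⇒ K_v = 10/39 ⇒ K = (10/39)/(1/78) = 20.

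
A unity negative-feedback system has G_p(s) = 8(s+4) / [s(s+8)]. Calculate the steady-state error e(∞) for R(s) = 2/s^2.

The open loop has one pole at the origin → type 1 system.
K_v = lim_{s→0} s·G_p(s) = 8·4 / (8) = 4.
e_ss = 2/K_v = 2/4 = 0.5.

0.5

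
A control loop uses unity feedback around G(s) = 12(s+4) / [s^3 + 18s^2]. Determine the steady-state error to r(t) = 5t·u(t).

0

Lowest-order denominator term is 18s^2, so the open loop has 2 poles at the origin → type 2 system.
A type-2 system has K_v = ∞, so it tracks a ramp input with zero steady-state error.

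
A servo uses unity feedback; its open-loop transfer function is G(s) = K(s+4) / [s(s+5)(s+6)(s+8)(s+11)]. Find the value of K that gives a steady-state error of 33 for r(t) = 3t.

The open loop has one pole at the origin → type 1 system.
K_v = lim_{s→0} s·G(s) = K·4 / (5·6·8·11) = (1/660)·K.
e_ss = 3/K_v = 33 ⇒ K_v = 1/11 ⇒ K = (1/11)/(1/660) = 60.

60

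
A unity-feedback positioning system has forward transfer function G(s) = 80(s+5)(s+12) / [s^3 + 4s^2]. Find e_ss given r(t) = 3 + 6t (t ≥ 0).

0

Factoring s^2 from the denominator leaves a polynomial with constant term 4, so the system is type 2. Taking each input component in turn:
  • 3: tracked with zero error.
  • 6t: tracked with zero error.
Total e_ss = 0.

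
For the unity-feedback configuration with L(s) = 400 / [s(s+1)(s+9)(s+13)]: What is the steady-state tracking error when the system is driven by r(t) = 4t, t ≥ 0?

The open loop has one pole at the origin → type 1 system.
K_v = lim_{s→0} s·L(s) = 400 / (1·9·13) = 400/117.
e_ss = 4/K_v = 4/(400/117) = 1.17.

1.17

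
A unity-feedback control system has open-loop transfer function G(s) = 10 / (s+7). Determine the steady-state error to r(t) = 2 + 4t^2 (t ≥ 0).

System type = 0 (no poles at s=0). Taking each input component in turn:
  • 2: e_ss = 2/(1+K_p) with K_p=10/7 → 14/17.
  • 4t^2: a type-0 system cannot track it, e_ss → ∞.
The unbounded component dominates.

infinity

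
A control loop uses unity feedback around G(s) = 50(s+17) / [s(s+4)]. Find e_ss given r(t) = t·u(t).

2/425

G(s) has one factor of s in the denominator, so the system is type 1.
K_v = lim_{s→0} s·G(s) = 50·17 / (4) = 212.5.
e_ss = 1/K_v = 1/212.5 = 2/425.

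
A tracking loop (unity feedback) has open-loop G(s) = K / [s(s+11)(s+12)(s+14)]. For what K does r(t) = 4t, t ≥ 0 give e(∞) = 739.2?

System type = 1 (one pole at s=0).
K_v = lim_{s→0} s·G(s) = K / (11·12·14) = (1/1848)·K.
e_ss = 4/K_v = 739.2 ⇒ K_v = 5/924 ⇒ K = (5/924)/(1/1848) = 10.

10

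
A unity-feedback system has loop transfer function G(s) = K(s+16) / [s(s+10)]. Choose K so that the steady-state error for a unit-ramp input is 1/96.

60

G(s) has one factor of s in the denominator, so the system is type 1.
K_v = lim_{s→0} s·G(s) = K·16 / (10) = 1.6·K.
e_ss = 1/K_v = 1/96 ⇒ K_v = 96 ⇒ K = 96/1.6 = 60.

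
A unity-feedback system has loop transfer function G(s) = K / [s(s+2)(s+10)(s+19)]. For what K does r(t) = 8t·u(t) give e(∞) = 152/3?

One free integrator in G(s): this is a type 1 system.
K_v = lim_{s→0} s·G(s) = K / (2·10·19) = (1/380)·K.
e_ss = 8/K_v = 152/3 ⇒ K_v = 3/19 ⇒ K = (3/19)/(1/380) = 60.

60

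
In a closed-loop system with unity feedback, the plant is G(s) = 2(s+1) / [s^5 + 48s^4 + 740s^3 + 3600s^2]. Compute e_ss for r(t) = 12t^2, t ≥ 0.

The denominator has no term below 3600s^2 — 2 poles at s=0, type 2.
K_a = lim_{s→0} s^2·G(s) = 2·1 / 3600 = 1/1800.
r(t) = 12t^2 gives R(s) = 24/s^3.
e_ss = 24/K_a = 24/(1/1800) = 43200.

43200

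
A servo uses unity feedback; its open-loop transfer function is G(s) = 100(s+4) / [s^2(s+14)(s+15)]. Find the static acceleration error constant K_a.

G(s) has two factors of s in the denominator, so the system is type 2.
K_a = lim_{s→0} s^2·G(s) = 100·4 / (14·15) = 40/21.

40/21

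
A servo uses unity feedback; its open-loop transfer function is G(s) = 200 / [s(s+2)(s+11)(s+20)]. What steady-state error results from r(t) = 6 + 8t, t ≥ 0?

System type = 1 (one pole at s=0). Treating each term separately:
  • 6: tracked with zero error.
  • 8t: e_ss = 8/K_v with K_v=5/11 → 17.6.
Total e_ss = 17.6.

17.6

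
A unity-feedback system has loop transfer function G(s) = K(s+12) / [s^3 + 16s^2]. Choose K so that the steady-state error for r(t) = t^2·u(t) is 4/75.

50

Factoring s^2 from the denominator leaves a polynomial with constant term 16, so the system is type 2.
K_a = lim_{s→0} s^2·G(s) = K·12 / 16 = 0.75·K.
e_ss = 2/K_a = 4/75 ⇒ K_a = 37.5 ⇒ K = 37.5/0.75 = 50.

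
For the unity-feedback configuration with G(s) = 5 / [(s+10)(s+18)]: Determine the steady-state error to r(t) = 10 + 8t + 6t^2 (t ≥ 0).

No free integrators in G(s): this is a type 0 system. Treating each term separately:
  • 10: e_ss = 10/(1+K_p) with K_p=1/36 → 360/37.
  • 8t: a type-0 system cannot track it, e_ss → ∞.
  • 6t^2: a type-0 system cannot track it, e_ss → ∞.
The unbounded component dominates.

infinity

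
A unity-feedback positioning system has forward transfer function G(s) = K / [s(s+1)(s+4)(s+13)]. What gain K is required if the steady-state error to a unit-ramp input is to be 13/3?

System type = 1 (one pole at s=0).
K_v = lim_{s→0} s·G(s) = K / (1·4·13) = (1/52)·K.
e_ss = 1/K_v = 13/3 ⇒ K_v = 3/13 ⇒ K = (3/13)/(1/52) = 12.

12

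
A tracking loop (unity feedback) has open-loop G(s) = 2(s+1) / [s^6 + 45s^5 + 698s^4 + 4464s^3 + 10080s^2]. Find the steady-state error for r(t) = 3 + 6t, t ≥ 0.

0

The denominator has no term below 10080s^2 — 2 poles at s=0, type 2. By superposition:
  • 3: tracked with zero error.
  • 6t: tracked with zero error.
Total e_ss = 0.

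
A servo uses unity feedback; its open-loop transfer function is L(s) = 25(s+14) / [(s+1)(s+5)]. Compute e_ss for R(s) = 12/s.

12/71

System type = 0 (no poles at s=0).
K_p = lim_{s→0} L(s) = 25·14 / (1·5) = 70.
e_ss = 12/(1 + K_p) = 12/71.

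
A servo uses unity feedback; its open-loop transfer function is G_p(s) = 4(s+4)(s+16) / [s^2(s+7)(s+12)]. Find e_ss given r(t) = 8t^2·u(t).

5.25

G_p(s) has two factors of s in the denominator, so the system is type 2.
K_a = lim_{s→0} s^2·G_p(s) = 4·4·16 / (7·12) = 64/21.
r(t) = 8t^2 gives R(s) = 16/s^3.
e_ss = 16/K_a = 16/(64/21) = 5.25.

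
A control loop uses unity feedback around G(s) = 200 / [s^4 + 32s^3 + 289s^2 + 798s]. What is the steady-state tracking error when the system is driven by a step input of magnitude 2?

Lowest-order denominator term is 798s, so the open loop has 1 pole at the origin → type 1 system.
K_p = ∞ for a type-1 system; e_ss to a step is zero.

0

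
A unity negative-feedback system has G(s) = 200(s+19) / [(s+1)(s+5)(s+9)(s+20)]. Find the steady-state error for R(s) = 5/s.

The open loop has no poles at the origin → type 0 system.
K_p = lim_{s→0} G(s) = 200·19 / (1·5·9·20) = 38/9.
e_ss = 5/(1 + K_p) = 5/(47/9) = 45/47.

45/47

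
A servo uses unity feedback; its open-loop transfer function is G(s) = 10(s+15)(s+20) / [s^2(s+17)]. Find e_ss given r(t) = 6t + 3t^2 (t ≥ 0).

System type = 2 (two poles at s=0). By superposition:
  • 6t: tracked with zero error.
  • 3t^2: e_ss = 6/K_a with K_a=3000/17 → 0.034.
Total e_ss = 0.034.

0.034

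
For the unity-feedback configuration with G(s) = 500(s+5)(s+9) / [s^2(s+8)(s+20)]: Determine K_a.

140.625

System type = 2 (two poles at s=0).
K_a = lim_{s→0} s^2·G(s) = 500·5·9 / (8·20) = 140.625.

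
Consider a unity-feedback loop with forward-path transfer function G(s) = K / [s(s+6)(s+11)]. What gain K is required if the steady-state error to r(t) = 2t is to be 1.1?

120

System type = 1 (one pole at s=0).
K_v = lim_{s→0} s·G(s) = K / (6·11) = (1/66)·K.
e_ss = 2/K_v = 1.1 ⇒ K_v = 20/11 ⇒ K = (20/11)/(1/66) = 120.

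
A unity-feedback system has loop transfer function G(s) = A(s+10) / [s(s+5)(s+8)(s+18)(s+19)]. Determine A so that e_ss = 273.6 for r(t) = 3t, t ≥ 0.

System type = 1 (one pole at s=0).
K_v = lim_{s→0} s·G(s) = A·10 / (5·8·18·19) = (1/1368)·A.
e_ss = 3/K_v = 273.6 ⇒ K_v = 5/456 ⇒ A = (5/456)/(1/1368) = 15.

15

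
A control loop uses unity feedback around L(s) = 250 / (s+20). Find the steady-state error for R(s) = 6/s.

The open loop has no poles at the origin → type 0 system.
K_p = lim_{s→0} L(s) = 250 / (20) = 12.5.
e_ss = 6/(1 + K_p) = 6/13.5 = 4/9.

4/9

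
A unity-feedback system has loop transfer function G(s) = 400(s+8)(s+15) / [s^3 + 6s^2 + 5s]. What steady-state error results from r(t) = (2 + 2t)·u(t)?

Factoring s from the denominator leaves a polynomial with constant term 5, so the system is type 1. Treating each term separately:
  • 2: tracked with zero error.
  • 2t: e_ss = 2/K_v with K_v=9600 → 1/4800.
Total e_ss = 1/4800.

1/4800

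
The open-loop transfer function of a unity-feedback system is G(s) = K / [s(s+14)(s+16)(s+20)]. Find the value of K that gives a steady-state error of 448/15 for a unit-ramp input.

The open loop has one pole at the origin → type 1 system.
K_v = lim_{s→0} s·G(s) = K / (14·16·20) = (1/4480)·K.
e_ss = 1/K_v = 448/15 ⇒ K_v = 15/448 ⇒ K = (15/448)/(1/4480) = 150.

150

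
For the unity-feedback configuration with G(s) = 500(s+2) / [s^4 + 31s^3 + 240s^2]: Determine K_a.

25/6

The denominator has no term below 240s^2 — 2 poles at s=0, type 2.
K_a = lim_{s→0} s^2·G(s) = 500·2 / 240 = 25/6.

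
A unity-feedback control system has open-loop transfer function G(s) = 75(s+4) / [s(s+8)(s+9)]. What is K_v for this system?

One free integrator in G(s): this is a type 1 system.
K_v = lim_{s→0} s·G(s) = 75·4 / (8·9) = 25/6.

25/6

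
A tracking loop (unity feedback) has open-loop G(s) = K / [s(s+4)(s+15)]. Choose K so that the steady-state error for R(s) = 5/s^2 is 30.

The open loop has one pole at the origin → type 1 system.
K_v = lim_{s→0} s·G(s) = K / (4·15) = (1/60)·K.
e_ss = 5/K_v = 30 ⇒ K_v = 1/6 ⇒ K = (1/6)/(1/60) = 10.

10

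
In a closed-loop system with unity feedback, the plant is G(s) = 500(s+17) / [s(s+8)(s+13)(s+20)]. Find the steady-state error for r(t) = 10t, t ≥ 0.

System type = 1 (one pole at s=0).
K_v = lim_{s→0} s·G(s) = 500·17 / (8·13·20) = 425/104.
e_ss = 10/K_v = 10/(425/104) = 208/85.

208/85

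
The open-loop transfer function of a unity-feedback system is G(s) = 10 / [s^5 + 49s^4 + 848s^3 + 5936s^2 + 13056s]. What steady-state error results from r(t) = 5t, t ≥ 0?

Factoring s from the denominator leaves a polynomial with constant term 13056, so the system is type 1.
K_v = lim_{s→0} s·G(s) = 10 / 13056 = 5/6528.
e_ss = 5/K_v = 5/(5/6528) = 6528.

6528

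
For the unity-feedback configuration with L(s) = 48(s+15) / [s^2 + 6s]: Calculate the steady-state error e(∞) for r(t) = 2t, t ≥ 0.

The denominator has no term below 6s — 1 pole at s=0, type 1.
K_v = lim_{s→0} s·L(s) = 48·15 / 6 = 120.
e_ss = 2/K_v = 2/120 = 1/60.

1/60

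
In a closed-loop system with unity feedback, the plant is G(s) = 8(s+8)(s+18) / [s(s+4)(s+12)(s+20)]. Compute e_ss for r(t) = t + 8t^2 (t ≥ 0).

infinity

System type = 1 (one pole at s=0). Taking each input component in turn:
  • t: e_ss = 1/K_v with K_v=1.2 → 5/6.
  • 8t^2: a type-1 system cannot track it, e_ss → ∞.
The unbounded component dominates.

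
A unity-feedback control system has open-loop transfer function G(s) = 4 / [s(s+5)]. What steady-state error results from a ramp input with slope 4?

The open loop has one pole at the origin → type 1 system.
K_v = lim_{s→0} s·G(s) = 4 / (5) = 0.8.
e_ss = 4/K_v = 4/0.8 = 5.

5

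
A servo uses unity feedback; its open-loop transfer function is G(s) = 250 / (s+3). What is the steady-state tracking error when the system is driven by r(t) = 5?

15/253

No free integrators in G(s): this is a type 0 system.
K_p = lim_{s→0} G(s) = 250 / (3) = 250/3.
e_ss = 5/(1 + K_p) = 5/(253/3) = 15/253.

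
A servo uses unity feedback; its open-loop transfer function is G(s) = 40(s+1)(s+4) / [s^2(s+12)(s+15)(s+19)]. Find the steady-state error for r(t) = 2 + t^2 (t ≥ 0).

Two free integrators in G(s): this is a type 2 system. Taking each input component in turn:
  • 2: tracked with zero error.
  • t^2: e_ss = 2/K_a with K_a=8/171 → 42.75.
Total e_ss = 42.75.

42.75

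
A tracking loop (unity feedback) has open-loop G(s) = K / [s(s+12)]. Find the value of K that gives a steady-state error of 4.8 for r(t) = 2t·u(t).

5

G(s) has one factor of s in the denominator, so the system is type 1.
K_v = lim_{s→0} s·G(s) = K / (12) = (1/12)·K.
e_ss = 2/K_v = 4.8 ⇒ K_v = 5/12 ⇒ K = (5/12)/(1/12) = 5.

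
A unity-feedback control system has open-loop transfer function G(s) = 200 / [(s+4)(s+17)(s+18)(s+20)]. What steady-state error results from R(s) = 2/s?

1224/617

The open loop has no poles at the origin → type 0 system.
K_p = lim_{s→0} G(s) = 200 / (4·17·18·20) = 5/612.
e_ss = 2/(1 + K_p) = 2/(617/612) = 1224/617.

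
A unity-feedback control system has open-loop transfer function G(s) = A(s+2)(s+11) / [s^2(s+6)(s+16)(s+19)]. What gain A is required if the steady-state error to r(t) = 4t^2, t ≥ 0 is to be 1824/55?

Two free integrators in G(s): this is a type 2 system.
K_a = lim_{s→0} s^2·G(s) = A·2·11 / (6·16·19) = (11/912)·A.
e_ss = 8/K_a = 1824/55 ⇒ K_a = 55/228 ⇒ A = (55/228)/(11/912) = 20.

20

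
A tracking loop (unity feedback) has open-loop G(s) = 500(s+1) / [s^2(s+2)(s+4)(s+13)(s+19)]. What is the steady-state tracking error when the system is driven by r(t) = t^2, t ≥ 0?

7.904

Two free integrators in G(s): this is a type 2 system.
K_a = lim_{s→0} s^2·G(s) = 500·1 / (2·4·13·19) = 125/494.
r(t) = t^2 gives R(s) = 2/s^3.
e_ss = 2/K_a = 2/(125/494) = 7.904.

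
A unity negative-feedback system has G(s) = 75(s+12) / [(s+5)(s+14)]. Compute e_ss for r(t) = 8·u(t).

No free integrators in G(s): this is a type 0 system.
K_p = lim_{s→0} G(s) = 75·12 / (5·14) = 90/7.
e_ss = 8/(1 + K_p) = 8/(97/7) = 56/97.

56/97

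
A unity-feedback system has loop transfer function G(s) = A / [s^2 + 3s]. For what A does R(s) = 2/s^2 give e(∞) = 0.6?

Factoring s from the denominator leaves a polynomial with constant term 3, so the system is type 1.
K_v = lim_{s→0} s·G(s) = A / 3 = (1/3)·A.
e_ss = 2/K_v = 0.6 ⇒ K_v = 10/3 ⇒ A = (10/3)/(1/3) = 10.

10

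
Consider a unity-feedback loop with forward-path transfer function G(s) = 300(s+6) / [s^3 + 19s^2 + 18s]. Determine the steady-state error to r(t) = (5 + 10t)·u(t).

0.1

Factoring s from the denominator leaves a polynomial with constant term 18, so the system is type 1. Treating each term separately:
  • 5: tracked with zero error.
  • 10t: e_ss = 10/K_v with K_v=100 → 0.1.
Total e_ss = 0.1.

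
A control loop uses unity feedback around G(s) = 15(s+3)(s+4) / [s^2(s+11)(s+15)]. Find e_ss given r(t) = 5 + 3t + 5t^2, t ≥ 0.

55/6

G(s) has two factors of s in the denominator, so the system is type 2. By superposition:
  • 5: tracked with zero error.
  • 3t: tracked with zero error.
  • 5t^2: e_ss = 10/K_a with K_a=12/11 → 55/6.
Total e_ss = 55/6.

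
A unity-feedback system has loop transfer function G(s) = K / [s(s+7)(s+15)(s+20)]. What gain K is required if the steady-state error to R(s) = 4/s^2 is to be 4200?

2

System type = 1 (one pole at s=0).
K_v = lim_{s→0} s·G(s) = K / (7·15·20) = (1/2100)·K.
e_ss = 4/K_v = 4200 ⇒ K_v = 1/1050 ⇒ K = (1/1050)/(1/2100) = 2.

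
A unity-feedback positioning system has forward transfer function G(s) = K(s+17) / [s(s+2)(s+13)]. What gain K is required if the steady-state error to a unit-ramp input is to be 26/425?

25

The open loop has one pole at the origin → type 1 system.
K_v = lim_{s→0} s·G(s) = K·17 / (2·13) = (17/26)·K.
e_ss = 1/K_v = 26/425 ⇒ K_v = 425/26 ⇒ K = (425/26)/(17/26) = 25.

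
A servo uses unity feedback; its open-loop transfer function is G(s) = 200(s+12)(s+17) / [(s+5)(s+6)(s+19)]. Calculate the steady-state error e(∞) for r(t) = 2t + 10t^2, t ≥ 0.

infinity

The open loop has no poles at the origin → type 0 system. Treating each term separately:
  • 2t: a type-0 system cannot track it, e_ss → ∞.
  • 10t^2: a type-0 system cannot track it, e_ss → ∞.
The unbounded component dominates.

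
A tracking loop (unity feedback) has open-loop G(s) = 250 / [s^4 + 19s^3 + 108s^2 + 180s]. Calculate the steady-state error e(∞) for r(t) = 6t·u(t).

The denominator has no term below 180s — 1 pole at s=0, type 1.
K_v = lim_{s→0} s·G(s) = 250 / 180 = 25/18.
e_ss = 6/K_v = 6/(25/18) = 4.32.

4.32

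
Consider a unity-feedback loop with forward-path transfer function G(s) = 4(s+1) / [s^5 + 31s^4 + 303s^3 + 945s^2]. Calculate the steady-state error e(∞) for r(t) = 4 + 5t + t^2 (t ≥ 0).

472.5

The denominator has no term below 945s^2 — 2 poles at s=0, type 2. Treating each term separately:
  • 4: tracked with zero error.
  • 5t: tracked with zero error.
  • t^2: e_ss = 2/K_a with K_a=4/945 → 472.5.
Total e_ss = 472.5.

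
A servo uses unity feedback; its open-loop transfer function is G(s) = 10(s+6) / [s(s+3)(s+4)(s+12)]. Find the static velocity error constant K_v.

System type = 1 (one pole at s=0).
K_v = lim_{s→0} s·G(s) = 10·6 / (3·4·12) = 5/12.

5/12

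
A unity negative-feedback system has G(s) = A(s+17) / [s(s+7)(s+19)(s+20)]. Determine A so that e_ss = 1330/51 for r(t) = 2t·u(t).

12

G(s) has one factor of s in the denominator, so the system is type 1.
K_v = lim_{s→0} s·G(s) = A·17 / (7·19·20) = (17/2660)·A.
e_ss = 2/K_v = 1330/51 ⇒ K_v = 51/665 ⇒ A = (51/665)/(17/2660) = 12.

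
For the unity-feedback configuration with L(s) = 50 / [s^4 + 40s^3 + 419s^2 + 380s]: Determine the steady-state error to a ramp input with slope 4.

30.4

Factoring s from the denominator leaves a polynomial with constant term 380, so the system is type 1.
K_v = lim_{s→0} s·L(s) = 50 / 380 = 5/38.
e_ss = 4/K_v = 4/(5/38) = 30.4.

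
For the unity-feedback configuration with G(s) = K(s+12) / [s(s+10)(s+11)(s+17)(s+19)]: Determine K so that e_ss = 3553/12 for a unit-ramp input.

G(s) has one factor of s in the denominator, so the system is type 1.
K_v = lim_{s→0} s·G(s) = K·12 / (10·11·17·19) = (6/17765)·K.
e_ss = 1/K_v = 3553/12 ⇒ K_v = 12/3553 ⇒ K = (12/3553)/(6/17765) = 10.

10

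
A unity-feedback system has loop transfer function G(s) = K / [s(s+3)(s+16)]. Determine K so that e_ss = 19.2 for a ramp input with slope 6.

15

The open loop has one pole at the origin → type 1 system.
K_v = lim_{s→0} s·G(s) = K / (3·16) = (1/48)·K.
e_ss = 6/K_v = 19.2 ⇒ K_v = 0.3125 ⇒ K = 0.3125/(1/48) = 15.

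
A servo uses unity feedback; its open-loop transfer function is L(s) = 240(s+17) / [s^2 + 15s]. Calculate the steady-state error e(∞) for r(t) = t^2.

infinity

Lowest-order denominator term is 15s, so the open loop has 1 pole at the origin → type 1 system.
For a type-1 system K_a = 0, so e_ss to a parabolic input is unbounded.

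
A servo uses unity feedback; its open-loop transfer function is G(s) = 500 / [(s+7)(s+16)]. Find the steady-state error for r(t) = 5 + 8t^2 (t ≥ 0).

G(s) has no factors of s in the denominator, so the system is type 0. Taking each input component in turn:
  • 5: e_ss = 5/(1+K_p) with K_p=125/28 → 140/153.
  • 8t^2: a type-0 system cannot track it, e_ss → ∞.
The unbounded component dominates.

infinity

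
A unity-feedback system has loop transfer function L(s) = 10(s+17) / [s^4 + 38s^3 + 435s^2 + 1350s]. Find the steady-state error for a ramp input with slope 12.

1620/17

Lowest-order denominator term is 1350s, so the open loop has 1 pole at the origin → type 1 system.
K_v = lim_{s→0} s·L(s) = 10·17 / 1350 = 17/135.
e_ss = 12/K_v = 12/(17/135) = 1620/17.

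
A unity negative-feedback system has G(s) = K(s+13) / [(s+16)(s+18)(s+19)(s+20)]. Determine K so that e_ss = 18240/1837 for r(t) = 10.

The open loop has no poles at the origin → type 0 system.
K_p = lim_{s→0} G(s) = K·13 / (16·18·19·20) = (13/109440)·K.
e_ss = 10/(1 + K_p) = 18240/1837 ⇒ 1 + (13/109440)·K = 1837/1824 ⇒ K = 60.

60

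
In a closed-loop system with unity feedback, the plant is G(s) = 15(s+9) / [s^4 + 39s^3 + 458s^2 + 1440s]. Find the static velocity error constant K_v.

3/32

Lowest-order denominator term is 1440s, so the open loop has 1 pole at the origin → type 1 system.
K_v = lim_{s→0} s·G(s) = 15·9 / 1440 = 3/32.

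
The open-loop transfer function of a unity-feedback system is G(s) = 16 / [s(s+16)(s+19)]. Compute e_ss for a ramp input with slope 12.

228

G(s) has one factor of s in the denominator, so the system is type 1.
K_v = lim_{s→0} s·G(s) = 16 / (16·19) = 1/19.
e_ss = 12/K_v = 12/(1/19) = 228.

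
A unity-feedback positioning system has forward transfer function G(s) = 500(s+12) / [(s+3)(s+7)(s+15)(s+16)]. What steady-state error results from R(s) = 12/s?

126/23

No free integrators in G(s): this is a type 0 system.
K_p = lim_{s→0} G(s) = 500·12 / (3·7·15·16) = 25/21.
e_ss = 12/(1 + K_p) = 12/(46/21) = 126/23.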